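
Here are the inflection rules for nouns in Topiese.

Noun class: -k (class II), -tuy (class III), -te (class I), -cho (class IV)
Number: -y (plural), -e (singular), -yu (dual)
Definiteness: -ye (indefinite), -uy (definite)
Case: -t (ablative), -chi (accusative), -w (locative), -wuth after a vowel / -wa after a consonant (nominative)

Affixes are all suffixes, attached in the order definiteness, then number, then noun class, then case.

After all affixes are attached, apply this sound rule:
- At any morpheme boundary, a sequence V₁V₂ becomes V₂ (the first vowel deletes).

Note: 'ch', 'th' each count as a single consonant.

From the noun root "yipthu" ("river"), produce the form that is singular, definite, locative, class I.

yipthuyetew

Attach definiteness definite -uy → yipthuuy.
Attach number singular -e → yipthuuye.
Attach noun class class I -te → yipthuuyete.
Attach case locative -w → yipthuuyetew.
Apply vowel deletion: yipthuuyetew → yipthuyetew.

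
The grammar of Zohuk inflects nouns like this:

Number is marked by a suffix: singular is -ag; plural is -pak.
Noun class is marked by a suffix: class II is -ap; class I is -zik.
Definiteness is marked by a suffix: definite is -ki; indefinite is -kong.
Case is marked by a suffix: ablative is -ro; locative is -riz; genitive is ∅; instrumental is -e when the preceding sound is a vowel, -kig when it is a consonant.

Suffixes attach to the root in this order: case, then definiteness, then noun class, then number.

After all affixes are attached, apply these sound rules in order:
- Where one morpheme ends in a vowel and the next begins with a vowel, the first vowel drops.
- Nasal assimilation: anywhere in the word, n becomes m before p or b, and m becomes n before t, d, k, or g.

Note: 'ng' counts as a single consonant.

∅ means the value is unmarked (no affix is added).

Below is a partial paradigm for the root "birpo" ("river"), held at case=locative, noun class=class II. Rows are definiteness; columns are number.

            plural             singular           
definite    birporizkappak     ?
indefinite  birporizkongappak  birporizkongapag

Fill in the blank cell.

Attach case locative -riz → birporiz.
Attach definiteness definite -ki → birporizki.
Attach noun class class II -ap → birporizkiap.
Attach number singular -ag → birporizkiapag.
Apply vowel deletion: birporizkiapag → birporizkapag.
Nasal assimilation: no change.

birporizkapag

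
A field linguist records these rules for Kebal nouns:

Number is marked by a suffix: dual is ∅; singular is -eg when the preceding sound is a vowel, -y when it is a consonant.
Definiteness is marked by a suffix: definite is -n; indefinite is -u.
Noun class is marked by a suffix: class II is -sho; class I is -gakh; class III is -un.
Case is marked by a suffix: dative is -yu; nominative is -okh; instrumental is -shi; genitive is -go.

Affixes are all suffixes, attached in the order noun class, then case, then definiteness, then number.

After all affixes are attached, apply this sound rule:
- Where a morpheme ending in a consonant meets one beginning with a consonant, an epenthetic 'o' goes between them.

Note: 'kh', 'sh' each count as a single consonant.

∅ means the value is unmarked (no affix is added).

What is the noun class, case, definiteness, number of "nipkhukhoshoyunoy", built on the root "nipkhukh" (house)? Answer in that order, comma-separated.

Segment: nipkhukh-sho-yu-n-y.
noun class: -sho → class II.
case: -yu → dative.
definiteness: -n → definite.
number: -eg/y → singular.

class II, dative, definite, singular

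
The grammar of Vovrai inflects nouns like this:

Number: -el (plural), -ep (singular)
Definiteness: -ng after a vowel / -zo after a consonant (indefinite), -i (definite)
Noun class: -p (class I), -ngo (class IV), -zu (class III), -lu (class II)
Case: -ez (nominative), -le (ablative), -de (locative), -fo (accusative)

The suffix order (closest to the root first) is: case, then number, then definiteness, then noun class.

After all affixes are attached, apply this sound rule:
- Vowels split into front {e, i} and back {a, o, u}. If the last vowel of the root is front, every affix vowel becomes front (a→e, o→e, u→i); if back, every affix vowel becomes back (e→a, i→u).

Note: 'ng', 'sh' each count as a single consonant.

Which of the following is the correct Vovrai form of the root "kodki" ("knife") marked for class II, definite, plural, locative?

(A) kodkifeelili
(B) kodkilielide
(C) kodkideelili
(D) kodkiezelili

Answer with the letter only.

C

Attach case locative -de → kodkide.
Attach number plural -el → kodkideel.
Attach definiteness definite -i → kodkideeli.
Attach noun class class II -lu → kodkideelilu.
Apply vowel harmony: kodkideelilu → kodkideelili.
So the correct form is kodkideelili, option (C).
(A) kodkifeelili is wrong: it uses accusative instead of locative for case.
(B) kodkilielide is wrong: it has the affixes in the wrong order.
(D) kodkiezelili is wrong: it uses nominative instead of locative for case.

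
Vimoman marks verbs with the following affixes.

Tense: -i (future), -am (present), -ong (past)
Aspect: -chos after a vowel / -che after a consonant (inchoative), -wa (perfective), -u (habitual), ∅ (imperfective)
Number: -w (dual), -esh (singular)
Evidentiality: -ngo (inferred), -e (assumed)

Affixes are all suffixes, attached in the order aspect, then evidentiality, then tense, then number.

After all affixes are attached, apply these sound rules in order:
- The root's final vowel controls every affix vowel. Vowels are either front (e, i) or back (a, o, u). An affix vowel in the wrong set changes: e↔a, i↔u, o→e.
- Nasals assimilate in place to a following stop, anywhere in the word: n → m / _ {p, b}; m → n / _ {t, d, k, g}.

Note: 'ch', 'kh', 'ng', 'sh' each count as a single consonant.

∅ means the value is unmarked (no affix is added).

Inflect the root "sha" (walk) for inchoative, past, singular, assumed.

Attach aspect inchoative -chos (after vowel 'a') → shachos.
Attach evidentiality assumed -e → shachose.
Attach tense past -ong → shachoseong.
Attach number singular -esh → shachoseongesh.
Apply vowel harmony: shachoseongesh → shachosaongash.
Nasal assimilation: no change.

shachosaongash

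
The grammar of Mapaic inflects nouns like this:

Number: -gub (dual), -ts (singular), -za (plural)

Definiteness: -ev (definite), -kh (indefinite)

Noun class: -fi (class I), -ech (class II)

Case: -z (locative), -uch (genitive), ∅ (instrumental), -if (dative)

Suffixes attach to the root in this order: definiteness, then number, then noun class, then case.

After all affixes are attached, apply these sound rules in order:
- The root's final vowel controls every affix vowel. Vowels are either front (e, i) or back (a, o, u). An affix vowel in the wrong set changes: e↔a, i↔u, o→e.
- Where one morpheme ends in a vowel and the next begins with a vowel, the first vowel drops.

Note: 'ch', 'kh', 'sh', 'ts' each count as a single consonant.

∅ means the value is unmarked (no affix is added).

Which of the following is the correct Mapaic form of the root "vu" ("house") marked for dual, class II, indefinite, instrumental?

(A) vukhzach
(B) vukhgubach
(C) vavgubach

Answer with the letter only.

B

Attach definiteness indefinite -kh → vukh.
Attach number dual -gub → vukhgub.
Attach noun class class II -ech → vukhgubech.
case = instrumental: zero marking, form stays vukhgubech.
Apply vowel harmony: vukhgubech → vukhgubach.
Vowel deletion: no change.
So the correct form is vukhgubach, option (B).
(A) vukhzach is wrong: it uses plural instead of dual for number.
(C) vavgubach is wrong: it uses definite instead of indefinite for definiteness.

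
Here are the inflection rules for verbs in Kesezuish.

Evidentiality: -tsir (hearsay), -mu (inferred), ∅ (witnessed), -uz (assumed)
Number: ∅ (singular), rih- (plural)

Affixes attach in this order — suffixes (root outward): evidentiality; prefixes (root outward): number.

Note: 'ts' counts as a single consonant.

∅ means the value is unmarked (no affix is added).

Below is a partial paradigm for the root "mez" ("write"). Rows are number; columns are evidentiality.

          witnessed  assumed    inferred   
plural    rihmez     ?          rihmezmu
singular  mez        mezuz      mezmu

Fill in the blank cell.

rihmezuz

Attach number plural rih- → rihmez.
Attach evidentiality assumed -uz → rihmezuz.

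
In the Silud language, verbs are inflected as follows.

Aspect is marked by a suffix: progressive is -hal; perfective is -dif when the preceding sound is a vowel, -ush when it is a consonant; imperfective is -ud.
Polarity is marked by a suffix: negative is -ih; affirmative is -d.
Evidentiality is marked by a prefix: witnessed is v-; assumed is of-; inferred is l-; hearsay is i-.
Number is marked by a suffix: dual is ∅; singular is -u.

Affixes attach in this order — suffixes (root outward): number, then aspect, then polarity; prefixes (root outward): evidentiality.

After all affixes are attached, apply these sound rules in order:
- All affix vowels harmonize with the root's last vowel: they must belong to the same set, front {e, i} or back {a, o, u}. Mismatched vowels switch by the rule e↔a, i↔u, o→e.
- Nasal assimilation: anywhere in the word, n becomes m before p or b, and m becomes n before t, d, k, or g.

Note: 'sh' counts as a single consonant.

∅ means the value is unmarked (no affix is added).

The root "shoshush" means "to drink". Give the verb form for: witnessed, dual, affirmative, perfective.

Attach evidentiality witnessed v- → vshoshush.
number = dual: zero marking, form stays vshoshush.
Attach aspect perfective -ush (after consonant 'sh') → vshoshushush.
Attach polarity affirmative -d → vshoshushushd.
Vowel harmony: no change.
Nasal assimilation: no change.

vshoshushushd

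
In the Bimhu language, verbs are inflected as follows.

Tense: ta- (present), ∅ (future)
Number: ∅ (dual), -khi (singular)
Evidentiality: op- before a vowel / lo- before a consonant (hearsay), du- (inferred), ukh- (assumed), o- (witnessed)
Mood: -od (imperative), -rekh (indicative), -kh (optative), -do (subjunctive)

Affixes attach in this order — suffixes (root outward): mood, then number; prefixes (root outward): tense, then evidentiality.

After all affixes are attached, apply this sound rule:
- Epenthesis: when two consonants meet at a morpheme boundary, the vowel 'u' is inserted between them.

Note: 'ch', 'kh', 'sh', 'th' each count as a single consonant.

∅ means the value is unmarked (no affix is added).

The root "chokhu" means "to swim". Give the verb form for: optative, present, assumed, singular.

ukhutachokhukhukhi

Attach mood optative -kh → chokhukh.
Attach number singular -khi → chokhukhkhi.
Attach tense present ta- → tachokhukhkhi.
Attach evidentiality assumed ukh- → ukhtachokhukhkhi.
Apply epenthesis: ukhtachokhukhkhi → ukhutachokhukhukhi.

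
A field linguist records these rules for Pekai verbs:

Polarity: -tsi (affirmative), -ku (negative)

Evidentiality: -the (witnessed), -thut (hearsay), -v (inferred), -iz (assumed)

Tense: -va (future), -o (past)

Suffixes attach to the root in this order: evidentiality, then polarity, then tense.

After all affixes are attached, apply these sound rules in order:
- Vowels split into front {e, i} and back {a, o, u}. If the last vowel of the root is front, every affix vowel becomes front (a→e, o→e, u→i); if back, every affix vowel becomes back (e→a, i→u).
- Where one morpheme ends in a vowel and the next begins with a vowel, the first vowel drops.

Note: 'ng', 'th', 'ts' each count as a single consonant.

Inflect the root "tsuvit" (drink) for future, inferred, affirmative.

tsuvitvtsive

Attach evidentiality inferred -v → tsuvitv.
Attach polarity affirmative -tsi → tsuvitvtsi.
Attach tense future -va → tsuvitvtsiva.
Apply vowel harmony: tsuvitvtsiva → tsuvitvtsive.
Vowel deletion: no change.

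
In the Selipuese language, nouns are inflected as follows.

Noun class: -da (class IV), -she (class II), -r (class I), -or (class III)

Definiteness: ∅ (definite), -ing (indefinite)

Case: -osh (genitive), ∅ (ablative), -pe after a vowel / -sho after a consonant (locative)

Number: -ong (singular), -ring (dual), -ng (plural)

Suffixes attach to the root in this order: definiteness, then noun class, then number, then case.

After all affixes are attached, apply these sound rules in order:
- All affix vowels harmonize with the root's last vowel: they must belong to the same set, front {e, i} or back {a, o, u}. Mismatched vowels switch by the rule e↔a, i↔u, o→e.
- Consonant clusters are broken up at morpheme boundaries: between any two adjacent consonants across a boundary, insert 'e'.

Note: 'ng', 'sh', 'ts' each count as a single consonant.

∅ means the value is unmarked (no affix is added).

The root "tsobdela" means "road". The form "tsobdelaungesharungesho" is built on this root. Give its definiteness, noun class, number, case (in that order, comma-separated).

Segment: tsobdela-ing-she-ring-sho.
definiteness: -ing → indefinite.
noun class: -she → class II.
number: -ring → dual.
case: -pe/sho → locative.

indefinite, class II, dual, locative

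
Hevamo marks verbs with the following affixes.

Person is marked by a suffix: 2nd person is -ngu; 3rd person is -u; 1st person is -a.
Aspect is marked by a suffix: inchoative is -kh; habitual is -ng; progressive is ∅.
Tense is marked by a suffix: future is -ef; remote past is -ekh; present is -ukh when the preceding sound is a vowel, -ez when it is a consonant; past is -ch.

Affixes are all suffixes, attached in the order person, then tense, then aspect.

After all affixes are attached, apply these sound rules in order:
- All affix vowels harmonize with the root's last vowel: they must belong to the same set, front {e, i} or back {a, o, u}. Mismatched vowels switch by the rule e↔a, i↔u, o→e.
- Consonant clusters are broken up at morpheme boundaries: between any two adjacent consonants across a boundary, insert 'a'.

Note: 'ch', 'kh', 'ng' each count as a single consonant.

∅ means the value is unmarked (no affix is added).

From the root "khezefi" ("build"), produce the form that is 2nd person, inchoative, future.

khezefingiefakh

Attach person 2nd person -ngu → khezefingu.
Attach tense future -ef → khezefinguef.
Attach aspect inchoative -kh → khezefinguefkh.
Apply vowel harmony: khezefinguefkh → khezefingiefkh.
Apply epenthesis: khezefingiefkh → khezefingiefakh.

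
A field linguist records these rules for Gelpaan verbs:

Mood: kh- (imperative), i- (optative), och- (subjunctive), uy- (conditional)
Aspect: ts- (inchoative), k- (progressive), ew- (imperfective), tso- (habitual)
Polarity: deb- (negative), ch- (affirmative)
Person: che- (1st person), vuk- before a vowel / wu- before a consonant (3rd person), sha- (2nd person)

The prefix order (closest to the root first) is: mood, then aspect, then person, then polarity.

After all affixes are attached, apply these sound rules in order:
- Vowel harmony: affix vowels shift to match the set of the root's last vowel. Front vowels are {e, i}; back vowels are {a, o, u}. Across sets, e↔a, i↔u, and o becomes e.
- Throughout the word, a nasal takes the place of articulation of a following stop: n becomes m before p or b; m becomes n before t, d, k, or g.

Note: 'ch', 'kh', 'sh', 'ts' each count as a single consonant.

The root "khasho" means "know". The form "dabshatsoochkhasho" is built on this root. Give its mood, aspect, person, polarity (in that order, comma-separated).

subjunctive, habitual, 2nd person, negative

Segment: deb-sha-tso-och-khasho.
mood: och- → subjunctive.
aspect: tso- → habitual.
person: sha- → 2nd person.
polarity: deb- → negative.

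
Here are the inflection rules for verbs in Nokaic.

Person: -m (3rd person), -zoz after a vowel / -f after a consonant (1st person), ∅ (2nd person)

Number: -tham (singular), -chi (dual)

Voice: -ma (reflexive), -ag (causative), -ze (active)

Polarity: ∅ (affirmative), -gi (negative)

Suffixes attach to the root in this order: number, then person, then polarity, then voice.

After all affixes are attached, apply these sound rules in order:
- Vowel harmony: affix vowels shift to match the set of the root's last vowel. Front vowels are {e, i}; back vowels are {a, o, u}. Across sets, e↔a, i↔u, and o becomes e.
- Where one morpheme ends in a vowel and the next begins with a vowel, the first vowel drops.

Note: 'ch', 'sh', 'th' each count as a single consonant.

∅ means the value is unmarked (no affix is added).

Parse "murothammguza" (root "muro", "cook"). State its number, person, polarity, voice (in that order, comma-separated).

singular, 3rd person, negative, active

Segment: muro-tham-m-gi-ze.
number: -tham → singular.
person: -m → 3rd person.
polarity: -gi → negative.
voice: -ze → active.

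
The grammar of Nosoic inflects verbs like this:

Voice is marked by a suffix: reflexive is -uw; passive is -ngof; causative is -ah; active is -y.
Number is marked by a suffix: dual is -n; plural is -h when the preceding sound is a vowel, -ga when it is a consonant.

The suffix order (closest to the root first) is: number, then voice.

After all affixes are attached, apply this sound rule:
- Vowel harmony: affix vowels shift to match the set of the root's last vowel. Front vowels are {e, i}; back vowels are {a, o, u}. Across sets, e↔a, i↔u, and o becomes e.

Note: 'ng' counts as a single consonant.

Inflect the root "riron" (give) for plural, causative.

Attach number plural -ga (after consonant 'n') → rironga.
Attach voice causative -ah → rirongaah.
Vowel harmony: no change.

rirongaah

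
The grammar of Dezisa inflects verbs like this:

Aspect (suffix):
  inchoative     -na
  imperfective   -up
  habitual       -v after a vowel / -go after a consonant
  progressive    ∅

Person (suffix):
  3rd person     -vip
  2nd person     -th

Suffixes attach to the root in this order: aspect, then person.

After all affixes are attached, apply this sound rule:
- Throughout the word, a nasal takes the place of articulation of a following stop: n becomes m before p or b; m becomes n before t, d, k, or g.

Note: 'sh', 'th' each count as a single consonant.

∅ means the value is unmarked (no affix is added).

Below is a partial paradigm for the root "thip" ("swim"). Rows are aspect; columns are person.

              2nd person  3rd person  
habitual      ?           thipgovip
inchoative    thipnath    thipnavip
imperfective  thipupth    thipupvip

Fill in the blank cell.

Attach aspect habitual -go (after consonant 'p') → thipgo.
Attach person 2nd person -th → thipgoth.
Nasal assimilation: no change.

thipgoth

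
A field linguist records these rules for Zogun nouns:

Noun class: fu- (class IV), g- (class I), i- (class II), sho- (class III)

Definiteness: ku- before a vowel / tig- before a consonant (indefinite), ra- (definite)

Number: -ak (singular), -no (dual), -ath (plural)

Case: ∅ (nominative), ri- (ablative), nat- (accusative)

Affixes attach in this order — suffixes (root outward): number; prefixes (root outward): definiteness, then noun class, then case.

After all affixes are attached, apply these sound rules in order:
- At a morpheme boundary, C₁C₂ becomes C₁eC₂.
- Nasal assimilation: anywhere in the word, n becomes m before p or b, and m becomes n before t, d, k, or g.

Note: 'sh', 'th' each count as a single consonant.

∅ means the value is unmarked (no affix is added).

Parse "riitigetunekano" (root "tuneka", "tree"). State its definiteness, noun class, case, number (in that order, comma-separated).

indefinite, class II, ablative, dual

Segment: ri-i-tig-tuneka-no.
definiteness: ku/tig- → indefinite.
noun class: i- → class II.
case: ri- → ablative.
number: -no → dual.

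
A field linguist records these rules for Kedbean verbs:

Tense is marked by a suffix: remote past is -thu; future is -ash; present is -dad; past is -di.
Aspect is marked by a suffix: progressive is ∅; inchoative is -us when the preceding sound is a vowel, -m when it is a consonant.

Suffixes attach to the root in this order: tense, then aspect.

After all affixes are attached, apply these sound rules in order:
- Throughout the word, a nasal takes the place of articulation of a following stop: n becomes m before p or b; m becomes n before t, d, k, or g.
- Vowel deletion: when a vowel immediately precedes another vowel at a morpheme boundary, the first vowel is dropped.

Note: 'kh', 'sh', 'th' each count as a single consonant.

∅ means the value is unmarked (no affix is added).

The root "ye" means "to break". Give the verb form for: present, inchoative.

Attach tense present -dad → yedad.
Attach aspect inchoative -m (after consonant 'd') → yedadm.
Nasal assimilation: no change.
Vowel deletion: no change.

yedadm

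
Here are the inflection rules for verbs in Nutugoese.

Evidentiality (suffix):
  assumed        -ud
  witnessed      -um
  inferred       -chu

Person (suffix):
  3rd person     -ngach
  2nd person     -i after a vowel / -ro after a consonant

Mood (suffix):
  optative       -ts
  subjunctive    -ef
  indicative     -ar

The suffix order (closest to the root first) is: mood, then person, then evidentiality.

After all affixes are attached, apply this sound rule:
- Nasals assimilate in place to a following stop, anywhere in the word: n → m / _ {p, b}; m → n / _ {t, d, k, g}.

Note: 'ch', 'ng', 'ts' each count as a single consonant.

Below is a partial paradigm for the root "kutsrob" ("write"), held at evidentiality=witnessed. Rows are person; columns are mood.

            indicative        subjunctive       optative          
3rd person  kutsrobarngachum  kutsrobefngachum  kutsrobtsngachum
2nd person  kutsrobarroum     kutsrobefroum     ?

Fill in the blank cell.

kutsrobtsroum

Attach mood optative -ts → kutsrobts.
Attach person 2nd person -ro (after consonant 'ts') → kutsrobtsro.
Attach evidentiality witnessed -um → kutsrobtsroum.
Nasal assimilation: no change.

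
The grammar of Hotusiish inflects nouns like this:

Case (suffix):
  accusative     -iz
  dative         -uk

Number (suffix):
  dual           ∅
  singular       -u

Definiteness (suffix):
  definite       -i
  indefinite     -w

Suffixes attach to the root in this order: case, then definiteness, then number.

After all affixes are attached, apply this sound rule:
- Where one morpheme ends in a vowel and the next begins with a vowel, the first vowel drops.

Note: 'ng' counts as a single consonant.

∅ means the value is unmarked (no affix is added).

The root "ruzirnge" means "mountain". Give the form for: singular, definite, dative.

ruzirnguku

Attach case dative -uk → ruzirngeuk.
Attach definiteness definite -i → ruzirngeuki.
Attach number singular -u → ruzirngeukiu.
Apply vowel deletion: ruzirngeukiu → ruzirnguku.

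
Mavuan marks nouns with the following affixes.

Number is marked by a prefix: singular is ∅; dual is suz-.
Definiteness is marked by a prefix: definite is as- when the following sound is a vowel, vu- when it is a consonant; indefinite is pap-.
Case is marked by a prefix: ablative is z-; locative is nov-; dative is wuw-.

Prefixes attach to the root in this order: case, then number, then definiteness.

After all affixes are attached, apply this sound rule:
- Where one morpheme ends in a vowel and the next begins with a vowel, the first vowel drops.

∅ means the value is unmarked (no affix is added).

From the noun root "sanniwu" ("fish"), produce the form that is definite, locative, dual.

Attach case locative nov- → novsanniwu.
Attach number dual suz- → suznovsanniwu.
Attach definiteness definite vu- (before consonant 's') → vusuznovsanniwu.
Vowel deletion: no change.

vusuznovsanniwu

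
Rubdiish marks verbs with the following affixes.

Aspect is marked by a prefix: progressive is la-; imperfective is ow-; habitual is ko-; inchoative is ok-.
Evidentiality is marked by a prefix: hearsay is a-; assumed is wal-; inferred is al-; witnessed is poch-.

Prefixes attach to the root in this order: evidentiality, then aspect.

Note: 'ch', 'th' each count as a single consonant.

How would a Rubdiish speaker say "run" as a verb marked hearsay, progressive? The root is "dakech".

Attach evidentiality hearsay a- → adakech.
Attach aspect progressive la- → laadakech.

laadakech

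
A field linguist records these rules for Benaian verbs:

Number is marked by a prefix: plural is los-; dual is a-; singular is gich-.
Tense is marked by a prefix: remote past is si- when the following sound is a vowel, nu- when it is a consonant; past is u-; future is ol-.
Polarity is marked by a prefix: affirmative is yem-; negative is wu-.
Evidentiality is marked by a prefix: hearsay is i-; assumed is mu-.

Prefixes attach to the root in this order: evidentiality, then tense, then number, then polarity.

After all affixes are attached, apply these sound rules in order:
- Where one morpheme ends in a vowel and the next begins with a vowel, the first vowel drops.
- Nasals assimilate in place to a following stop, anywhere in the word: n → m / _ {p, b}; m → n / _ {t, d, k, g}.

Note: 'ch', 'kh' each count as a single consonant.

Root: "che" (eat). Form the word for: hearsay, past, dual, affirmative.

yemiche

Attach evidentiality hearsay i- → iche.
Attach tense past u- → uiche.
Attach number dual a- → auiche.
Attach polarity affirmative yem- → yemauiche.
Apply vowel deletion: yemauiche → yemiche.
Nasal assimilation: no change.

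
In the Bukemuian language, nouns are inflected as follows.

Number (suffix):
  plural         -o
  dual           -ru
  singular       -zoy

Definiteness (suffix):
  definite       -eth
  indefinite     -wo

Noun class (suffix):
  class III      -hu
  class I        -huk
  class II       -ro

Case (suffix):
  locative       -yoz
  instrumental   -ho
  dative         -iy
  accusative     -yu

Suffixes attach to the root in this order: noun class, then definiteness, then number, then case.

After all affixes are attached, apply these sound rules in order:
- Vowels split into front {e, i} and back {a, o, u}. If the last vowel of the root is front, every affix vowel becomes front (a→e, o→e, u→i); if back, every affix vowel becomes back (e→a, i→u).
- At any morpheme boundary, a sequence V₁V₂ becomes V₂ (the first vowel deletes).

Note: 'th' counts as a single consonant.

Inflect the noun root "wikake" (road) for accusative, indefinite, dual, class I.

wikakehikweriyi

Attach noun class class I -huk → wikakehuk.
Attach definiteness indefinite -wo → wikakehukwo.
Attach number dual -ru → wikakehukworu.
Attach case accusative -yu → wikakehukworuyu.
Apply vowel harmony: wikakehukworuyu → wikakehikweriyi.
Vowel deletion: no change.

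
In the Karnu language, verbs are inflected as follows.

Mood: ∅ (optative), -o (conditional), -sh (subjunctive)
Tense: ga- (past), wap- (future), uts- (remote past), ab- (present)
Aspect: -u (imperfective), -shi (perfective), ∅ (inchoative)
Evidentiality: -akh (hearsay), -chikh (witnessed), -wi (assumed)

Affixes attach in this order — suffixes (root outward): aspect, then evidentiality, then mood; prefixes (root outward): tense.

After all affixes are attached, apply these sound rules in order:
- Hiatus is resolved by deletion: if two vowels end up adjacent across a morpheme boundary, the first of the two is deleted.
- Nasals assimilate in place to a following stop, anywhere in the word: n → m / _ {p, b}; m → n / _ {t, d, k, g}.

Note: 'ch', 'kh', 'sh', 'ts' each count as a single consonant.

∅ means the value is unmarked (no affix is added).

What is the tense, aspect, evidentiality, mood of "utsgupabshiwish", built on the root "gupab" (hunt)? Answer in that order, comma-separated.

remote past, perfective, assumed, subjunctive

Segment: uts-gupab-shi-wi-sh.
tense: uts- → remote past.
aspect: -shi → perfective.
evidentiality: -wi → assumed.
mood: -sh → subjunctive.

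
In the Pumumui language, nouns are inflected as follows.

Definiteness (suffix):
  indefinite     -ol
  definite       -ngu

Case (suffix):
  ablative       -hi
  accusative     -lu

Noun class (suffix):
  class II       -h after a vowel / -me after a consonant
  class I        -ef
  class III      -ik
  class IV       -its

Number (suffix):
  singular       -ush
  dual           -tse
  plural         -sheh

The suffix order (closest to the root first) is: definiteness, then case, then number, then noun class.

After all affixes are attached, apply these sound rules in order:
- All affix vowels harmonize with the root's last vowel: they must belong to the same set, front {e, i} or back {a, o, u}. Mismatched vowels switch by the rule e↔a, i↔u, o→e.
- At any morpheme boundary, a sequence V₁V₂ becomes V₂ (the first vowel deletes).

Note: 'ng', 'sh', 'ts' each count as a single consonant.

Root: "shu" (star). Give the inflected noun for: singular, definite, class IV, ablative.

shunguhushuts

Attach definiteness definite -ngu → shungu.
Attach case ablative -hi → shunguhi.
Attach number singular -ush → shunguhiush.
Attach noun class class IV -its → shunguhiushits.
Apply vowel harmony: shunguhiushits → shunguhuushuts.
Apply vowel deletion: shunguhuushuts → shunguhushuts.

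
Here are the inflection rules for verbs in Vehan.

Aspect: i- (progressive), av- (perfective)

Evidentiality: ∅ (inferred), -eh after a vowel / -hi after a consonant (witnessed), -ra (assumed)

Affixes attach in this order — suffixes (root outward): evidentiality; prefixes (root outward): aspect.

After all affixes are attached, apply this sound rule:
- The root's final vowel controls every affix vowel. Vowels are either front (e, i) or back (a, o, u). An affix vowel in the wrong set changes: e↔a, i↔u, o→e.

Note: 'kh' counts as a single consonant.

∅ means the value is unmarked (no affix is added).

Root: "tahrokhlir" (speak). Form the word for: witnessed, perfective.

evtahrokhlirhi

Attach aspect perfective av- → avtahrokhlir.
Attach evidentiality witnessed -hi (after consonant 'r') → avtahrokhlirhi.
Apply vowel harmony: avtahrokhlirhi → evtahrokhlirhi.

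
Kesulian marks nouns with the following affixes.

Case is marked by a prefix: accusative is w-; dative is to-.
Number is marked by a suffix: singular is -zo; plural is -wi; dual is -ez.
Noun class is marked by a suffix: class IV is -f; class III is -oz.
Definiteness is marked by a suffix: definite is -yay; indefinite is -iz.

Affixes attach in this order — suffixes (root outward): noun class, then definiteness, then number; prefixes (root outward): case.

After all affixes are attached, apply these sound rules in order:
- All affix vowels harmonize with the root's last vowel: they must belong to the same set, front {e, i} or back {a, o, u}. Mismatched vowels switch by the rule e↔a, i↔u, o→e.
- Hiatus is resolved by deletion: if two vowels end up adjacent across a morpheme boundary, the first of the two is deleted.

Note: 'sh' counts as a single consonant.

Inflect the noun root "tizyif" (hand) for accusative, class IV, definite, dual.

wtizyiffyeyez

Attach noun class class IV -f → tizyiff.
Attach definiteness definite -yay → tizyiffyay.
Attach case accusative w- → wtizyiffyay.
Attach number dual -ez → wtizyiffyayez.
Apply vowel harmony: wtizyiffyayez → wtizyiffyeyez.
Vowel deletion: no change.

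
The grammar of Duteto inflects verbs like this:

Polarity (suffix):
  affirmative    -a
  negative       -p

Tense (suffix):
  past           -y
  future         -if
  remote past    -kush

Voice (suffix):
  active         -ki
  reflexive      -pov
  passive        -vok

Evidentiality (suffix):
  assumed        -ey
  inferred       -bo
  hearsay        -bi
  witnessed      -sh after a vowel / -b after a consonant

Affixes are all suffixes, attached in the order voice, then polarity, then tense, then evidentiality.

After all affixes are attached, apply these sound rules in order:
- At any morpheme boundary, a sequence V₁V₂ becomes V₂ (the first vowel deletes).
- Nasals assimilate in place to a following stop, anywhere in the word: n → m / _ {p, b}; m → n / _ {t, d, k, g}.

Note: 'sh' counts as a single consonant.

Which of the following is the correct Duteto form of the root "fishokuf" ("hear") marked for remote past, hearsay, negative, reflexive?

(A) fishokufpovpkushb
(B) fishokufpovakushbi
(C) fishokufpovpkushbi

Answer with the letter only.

Attach voice reflexive -pov → fishokufpov.
Attach polarity negative -p → fishokufpovp.
Attach tense remote past -kush → fishokufpovpkush.
Attach evidentiality hearsay -bi → fishokufpovpkushbi.
Vowel deletion: no change.
Nasal assimilation: no change.
So the correct form is fishokufpovpkushbi, option (C).
(A) fishokufpovpkushb is wrong: it uses witnessed instead of hearsay for evidentiality.
(B) fishokufpovakushbi is wrong: it uses affirmative instead of negative for polarity.

C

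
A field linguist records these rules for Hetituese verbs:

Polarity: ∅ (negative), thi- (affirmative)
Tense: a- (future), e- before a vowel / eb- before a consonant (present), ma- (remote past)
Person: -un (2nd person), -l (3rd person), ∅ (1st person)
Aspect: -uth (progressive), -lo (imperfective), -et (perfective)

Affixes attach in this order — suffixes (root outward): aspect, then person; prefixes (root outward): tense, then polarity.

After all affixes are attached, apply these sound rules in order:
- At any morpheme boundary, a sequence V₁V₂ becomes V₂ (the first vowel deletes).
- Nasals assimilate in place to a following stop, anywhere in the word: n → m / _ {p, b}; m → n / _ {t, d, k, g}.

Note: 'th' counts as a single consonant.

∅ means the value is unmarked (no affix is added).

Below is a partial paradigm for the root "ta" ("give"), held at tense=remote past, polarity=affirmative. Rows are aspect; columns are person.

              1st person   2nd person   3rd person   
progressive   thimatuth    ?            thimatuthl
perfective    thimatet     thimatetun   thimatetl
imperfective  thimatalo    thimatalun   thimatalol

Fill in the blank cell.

thimatuthun

Attach tense remote past ma- → mata.
Attach aspect progressive -uth → matauth.
Attach person 2nd person -un → matauthun.
Attach polarity affirmative thi- → thimatauthun.
Apply vowel deletion: thimatauthun → thimatuthun.
Nasal assimilation: no change.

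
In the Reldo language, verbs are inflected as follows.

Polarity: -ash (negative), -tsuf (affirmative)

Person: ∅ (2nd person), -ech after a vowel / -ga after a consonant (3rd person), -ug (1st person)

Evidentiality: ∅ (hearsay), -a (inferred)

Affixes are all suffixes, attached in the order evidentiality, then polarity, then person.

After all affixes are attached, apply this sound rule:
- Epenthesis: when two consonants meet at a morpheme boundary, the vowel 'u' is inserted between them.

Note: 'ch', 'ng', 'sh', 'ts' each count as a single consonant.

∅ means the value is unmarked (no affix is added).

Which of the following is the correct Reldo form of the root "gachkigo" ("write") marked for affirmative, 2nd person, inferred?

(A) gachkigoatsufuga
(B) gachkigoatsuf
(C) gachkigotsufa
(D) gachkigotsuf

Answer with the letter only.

B

Attach evidentiality inferred -a → gachkigoa.
Attach polarity affirmative -tsuf → gachkigoatsuf.
person = 2nd person: zero marking, form stays gachkigoatsuf.
Epenthesis: no change.
So the correct form is gachkigoatsuf, option (B).
(A) gachkigoatsufuga is wrong: it uses 3rd person instead of 2nd person for person.
(C) gachkigotsufa is wrong: it has the affixes in the wrong order.
(D) gachkigotsuf is wrong: it uses hearsay instead of inferred for evidentiality.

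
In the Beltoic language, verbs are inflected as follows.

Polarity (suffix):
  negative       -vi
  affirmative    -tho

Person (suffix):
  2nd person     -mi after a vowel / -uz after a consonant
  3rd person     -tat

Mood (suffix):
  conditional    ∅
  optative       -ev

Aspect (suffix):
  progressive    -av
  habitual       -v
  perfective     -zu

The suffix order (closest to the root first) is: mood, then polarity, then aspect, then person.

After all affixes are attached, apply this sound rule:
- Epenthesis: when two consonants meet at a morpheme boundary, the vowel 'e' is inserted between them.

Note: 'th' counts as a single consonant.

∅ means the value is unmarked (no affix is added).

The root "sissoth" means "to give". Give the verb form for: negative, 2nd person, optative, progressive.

Attach mood optative -ev → sissothev.
Attach polarity negative -vi → sissothevvi.
Attach aspect progressive -av → sissothevviav.
Attach person 2nd person -uz (after consonant 'v') → sissothevviavuz.
Apply epenthesis: sissothevviavuz → sissotheveviavuz.

sissotheveviavuz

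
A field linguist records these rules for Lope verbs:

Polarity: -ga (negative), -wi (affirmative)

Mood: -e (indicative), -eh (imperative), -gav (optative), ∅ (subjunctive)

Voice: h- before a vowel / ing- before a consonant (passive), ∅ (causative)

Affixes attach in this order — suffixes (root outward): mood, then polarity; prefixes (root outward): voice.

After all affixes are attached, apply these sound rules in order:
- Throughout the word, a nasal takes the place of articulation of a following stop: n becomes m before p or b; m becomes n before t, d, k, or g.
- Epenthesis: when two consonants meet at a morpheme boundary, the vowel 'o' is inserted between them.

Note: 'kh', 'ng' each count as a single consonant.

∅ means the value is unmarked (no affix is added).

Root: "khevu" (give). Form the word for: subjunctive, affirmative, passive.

ingokhevuwi

Attach voice passive ing- (before consonant 'kh') → ingkhevu.
mood = subjunctive: zero marking, form stays ingkhevu.
Attach polarity affirmative -wi → ingkhevuwi.
Nasal assimilation: no change.
Apply epenthesis: ingkhevuwi → ingokhevuwi.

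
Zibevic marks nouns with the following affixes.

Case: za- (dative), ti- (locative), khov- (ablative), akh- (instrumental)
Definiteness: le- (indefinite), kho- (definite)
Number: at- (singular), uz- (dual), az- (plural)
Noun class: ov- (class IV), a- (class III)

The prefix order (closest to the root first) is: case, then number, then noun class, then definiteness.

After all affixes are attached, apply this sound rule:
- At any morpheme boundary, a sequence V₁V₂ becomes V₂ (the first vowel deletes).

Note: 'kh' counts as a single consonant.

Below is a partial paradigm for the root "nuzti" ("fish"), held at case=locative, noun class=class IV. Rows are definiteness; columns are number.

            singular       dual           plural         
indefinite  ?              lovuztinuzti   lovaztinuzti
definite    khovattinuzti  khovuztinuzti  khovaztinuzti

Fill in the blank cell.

Attach case locative ti- → tinuzti.
Attach number singular at- → attinuzti.
Attach noun class class IV ov- → ovattinuzti.
Attach definiteness indefinite le- → leovattinuzti.
Apply vowel deletion: leovattinuzti → lovattinuzti.

lovattinuzti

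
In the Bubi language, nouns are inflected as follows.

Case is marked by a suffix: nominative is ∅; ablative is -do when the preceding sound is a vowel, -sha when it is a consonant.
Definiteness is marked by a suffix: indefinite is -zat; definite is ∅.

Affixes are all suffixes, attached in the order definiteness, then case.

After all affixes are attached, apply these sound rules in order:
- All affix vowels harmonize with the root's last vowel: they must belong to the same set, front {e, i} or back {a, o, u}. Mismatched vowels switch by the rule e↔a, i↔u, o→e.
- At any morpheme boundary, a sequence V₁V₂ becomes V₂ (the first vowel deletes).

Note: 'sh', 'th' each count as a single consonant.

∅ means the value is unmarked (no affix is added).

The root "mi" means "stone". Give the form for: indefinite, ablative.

mizetshe

Attach definiteness indefinite -zat → mizat.
Attach case ablative -sha (after consonant 't') → mizatsha.
Apply vowel harmony: mizatsha → mizetshe.
Vowel deletion: no change.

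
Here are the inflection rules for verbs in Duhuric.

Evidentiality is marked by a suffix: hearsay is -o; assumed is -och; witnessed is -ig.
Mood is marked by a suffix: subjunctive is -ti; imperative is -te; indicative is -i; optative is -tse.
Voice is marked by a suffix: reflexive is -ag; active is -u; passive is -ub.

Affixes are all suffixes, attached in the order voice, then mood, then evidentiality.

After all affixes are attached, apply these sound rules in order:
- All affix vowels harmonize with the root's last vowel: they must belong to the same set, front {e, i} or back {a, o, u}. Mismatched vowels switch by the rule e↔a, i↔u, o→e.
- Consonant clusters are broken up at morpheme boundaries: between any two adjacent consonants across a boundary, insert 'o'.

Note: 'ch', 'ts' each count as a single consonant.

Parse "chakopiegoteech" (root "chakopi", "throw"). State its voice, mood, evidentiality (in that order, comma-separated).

reflexive, imperative, assumed

Segment: chakopi-ag-te-och.
voice: -ag → reflexive.
mood: -te → imperative.
evidentiality: -och → assumed.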